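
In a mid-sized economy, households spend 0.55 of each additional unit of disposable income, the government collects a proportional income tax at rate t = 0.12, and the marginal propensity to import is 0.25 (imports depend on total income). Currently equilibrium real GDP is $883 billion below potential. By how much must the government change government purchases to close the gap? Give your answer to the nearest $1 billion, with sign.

+$676 billion

Spending multiplier = 1/(1 − c(1−t) + m) = 1/(1 − 0.55×0.88 + 0.25) = 1/0.766 ≈ 1.305.
Need ΔY = +$883 billion, so ΔG = ΔY/k = (+$883 billion) × 0.766 ≈ +$676 billion.
The government should increase government purchases by $676 billion.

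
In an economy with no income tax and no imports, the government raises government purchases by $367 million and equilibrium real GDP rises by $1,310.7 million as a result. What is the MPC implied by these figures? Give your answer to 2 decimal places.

Implied spending multiplier k = ΔY/ΔG = 1,310.7/367 ≈ 3.5714.
Since k = 1/(1 − MPC), MPC = 1 − 1/k = 1 − ΔG/ΔY = 1 − 367/1,310.7 ≈ 0.72.

0.72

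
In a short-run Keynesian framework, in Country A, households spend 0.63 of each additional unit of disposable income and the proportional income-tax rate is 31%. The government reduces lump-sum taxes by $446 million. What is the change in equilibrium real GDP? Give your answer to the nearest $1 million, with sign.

+$497 million

A lump-sum tax change of −$446 million shifts disposable income by +$446 million; first-round consumption changes by −c × ΔT = −0.63 × (−$446 million) = +$280.98 million.
Expenditure multiplier = 1/(1 − c(1−t)) = 1/(1 − 0.63×0.69) = 1/0.5653 ≈ 1.769.
The tax multiplier is −c × k ≈ −1.114, so ΔY = k × (−c·ΔT) = (+$280.98 million) / 0.5653 ≈ +$497 million.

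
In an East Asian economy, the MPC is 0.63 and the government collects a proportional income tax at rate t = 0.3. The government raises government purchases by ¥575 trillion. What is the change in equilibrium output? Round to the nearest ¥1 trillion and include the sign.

+¥1,029 trillion

Expenditure multiplier = 1/(1 − c(1−t)) = 1/(1 − 0.63×0.7) = 1/0.559 ≈ 1.789.
ΔY = k × ΔG = (+¥575 trillion) / 0.559 ≈ +¥1,029 trillion.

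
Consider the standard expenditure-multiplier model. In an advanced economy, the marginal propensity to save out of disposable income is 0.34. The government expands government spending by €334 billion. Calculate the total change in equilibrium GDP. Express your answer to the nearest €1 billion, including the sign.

MPC = 1 − MPS = 1 − 0.34 = 0.66.
Government-spending multiplier = 1/(1 − MPC) = 1/(1 − 0.66) = 1/0.34 ≈ 2.941.
ΔY = k × ΔG = (+€334 billion) / 0.34 ≈ +€982 billion.

+€982 billion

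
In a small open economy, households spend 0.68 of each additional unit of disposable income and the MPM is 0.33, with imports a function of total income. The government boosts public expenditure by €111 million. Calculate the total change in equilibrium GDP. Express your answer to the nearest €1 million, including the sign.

+€171 million

Government-spending multiplier = 1/(1 − c + m) = 1/(1 − 0.68 + 0.33) = 1/0.65 ≈ 1.538.
ΔY = k × ΔG = (+€111 million) / 0.65 ≈ +€171 million.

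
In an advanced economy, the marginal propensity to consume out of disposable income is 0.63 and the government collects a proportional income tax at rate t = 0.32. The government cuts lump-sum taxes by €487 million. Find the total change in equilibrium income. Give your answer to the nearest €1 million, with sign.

+€537 million

A lump-sum tax change of −€487 million shifts disposable income by +€487 million; first-round consumption changes by −c × ΔT = −0.63 × (−€487 million) = +€306.81 million.
Expenditure multiplier = 1/(1 − c(1−t)) = 1/(1 − 0.63×0.68) = 1/0.5716 ≈ 1.749.
The tax multiplier is −c × k ≈ −1.102, so ΔY = k × (−c·ΔT) = (+€306.81 million) / 0.5716 ≈ +€537 million.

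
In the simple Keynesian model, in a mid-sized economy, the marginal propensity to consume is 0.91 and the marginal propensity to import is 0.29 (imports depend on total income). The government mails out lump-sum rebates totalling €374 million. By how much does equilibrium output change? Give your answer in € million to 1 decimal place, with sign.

A lump-sum tax change of −€374 million shifts disposable income by +€374 million; first-round consumption changes by −c × ΔT = −0.91 × (−€374 million) = +€340.34 million.
Expenditure multiplier = 1/(1 − c + m) = 1/(1 − 0.91 + 0.29) = 1/0.38 ≈ 2.632.
The tax multiplier is −c × k ≈ −2.395, so ΔY = k × (−c·ΔT) = (+€340.34 million) / 0.38 ≈ +€895.6 million.

+€895.6 million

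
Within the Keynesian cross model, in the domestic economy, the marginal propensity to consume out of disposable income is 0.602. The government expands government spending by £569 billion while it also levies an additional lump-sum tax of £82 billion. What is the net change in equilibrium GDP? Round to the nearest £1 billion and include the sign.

+£1,306 billion

Expenditure multiplier = 1/(1 − MPC) = 1/(1 − 0.602) = 1/0.398 ≈ 2.513.
ΔG contributes k·ΔG = (+£569 billion) / 0.398 ≈ +£1,429.6 billion.
ΔT of +£82 billion changes first-round spending by −c·ΔT = −£49.364 billion, contributing k·(−c·ΔT) = (−£49.364 billion) / 0.398 ≈ −£124 billion.
Net ΔY = k(ΔG − c·ΔT) = (+£519.636 billion) / 0.398 ≈ +£1,306 billion.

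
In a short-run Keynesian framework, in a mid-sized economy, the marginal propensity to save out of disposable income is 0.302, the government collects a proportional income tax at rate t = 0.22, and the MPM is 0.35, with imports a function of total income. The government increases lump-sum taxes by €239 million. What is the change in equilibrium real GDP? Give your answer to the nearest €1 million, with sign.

−€207 million

MPC = 1 − MPS = 1 − 0.302 = 0.698.
A lump-sum tax change of +€239 million shifts disposable income by −€239 million; first-round consumption changes by −c × ΔT = −0.698 × (+€239 million) = −€166.822 million.
Expenditure multiplier = 1/(1 − c(1−t) + m) = 1/(1 − 0.698×0.78 + 0.35) = 1/0.80556 ≈ 1.241.
The tax multiplier is −c × k ≈ −0.866, so ΔY = k × (−c·ΔT) = (−€166.822 million) / 0.80556 ≈ −€207 million.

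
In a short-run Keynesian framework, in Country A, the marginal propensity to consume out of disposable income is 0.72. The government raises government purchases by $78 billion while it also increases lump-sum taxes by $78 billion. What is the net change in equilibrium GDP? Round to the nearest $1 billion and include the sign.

Expenditure multiplier = 1/(1 − MPC) = 1/(1 − 0.72) = 1/0.28 ≈ 3.571.
ΔG contributes k·ΔG = (+$78 billion) / 0.28 ≈ +$278.6 billion.
ΔT of +$78 billion changes first-round spending by −c·ΔT = −$56.16 billion, contributing k·(−c·ΔT) = (−$56.16 billion) / 0.28 ≈ −$200.6 billion.
With ΔG = ΔT and no other leakages, the balanced-budget multiplier is 1, so ΔY = ΔG = +$78 billion.

+$78 billion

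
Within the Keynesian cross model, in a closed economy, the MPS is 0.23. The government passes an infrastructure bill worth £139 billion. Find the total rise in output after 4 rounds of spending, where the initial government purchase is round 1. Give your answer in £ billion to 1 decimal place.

MPC = 1 − MPS = 1 − 0.23 = 0.77.
Round 1 adds ΔG = £139 billion; each later round is MPC = 0.77 times the previous.
After 4 rounds: 139 + 107.03 + 82.4131 + 63.458087 = ΔG·(1 − c^4)/(1 − c) = 139 × (1 − 0.35153041)/0.23 ≈ £391.9 billion.

£391.9 billion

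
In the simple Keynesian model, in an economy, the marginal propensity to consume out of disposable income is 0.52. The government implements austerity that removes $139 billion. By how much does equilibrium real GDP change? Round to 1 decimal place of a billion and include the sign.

Expenditure multiplier = 1/(1 − MPC) = 1/(1 − 0.52) = 1/0.48 ≈ 2.083.
ΔY = k × ΔG = (−$139 billion) / 0.48 ≈ −$289.6 billion.

−$289.6 billion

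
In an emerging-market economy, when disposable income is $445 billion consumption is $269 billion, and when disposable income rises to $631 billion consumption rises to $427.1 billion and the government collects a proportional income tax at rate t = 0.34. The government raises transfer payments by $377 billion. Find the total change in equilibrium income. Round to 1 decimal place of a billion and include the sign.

MPC = ΔC/ΔYd = (427.1 − 269)/(631 − 445) = 158.1/186 = 0.85.
The transfer change shifts disposable income by +$377 billion, so first-round consumption changes by c·ΔTR = 0.85 × (+$377 billion) = +$320.45 billion.
Expenditure multiplier = 1/(1 − c(1−t)) = 1/(1 − 0.85×0.66) = 1/0.439 ≈ 2.278.
The transfer multiplier is c × k ≈ 1.936, so ΔY = k × (c·ΔTR) = (+$320.45 billion) / 0.439 ≈ +$730 billion.

+$730.0 billion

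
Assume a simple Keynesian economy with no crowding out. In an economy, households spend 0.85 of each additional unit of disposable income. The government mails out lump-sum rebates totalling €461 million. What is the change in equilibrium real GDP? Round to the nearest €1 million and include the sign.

A lump-sum tax change of −€461 million shifts disposable income by +€461 million; first-round consumption changes by −c × ΔT = −0.85 × (−€461 million) = +€391.85 million.
Expenditure multiplier = 1/(1 − MPC) = 1/(1 − 0.85) = 1/0.15 ≈ 6.667.
The tax multiplier is −c × k ≈ −5.667, so ΔY = k × (−c·ΔT) = (+€391.85 million) / 0.15 ≈ +€2,612 million.

+€2,612 million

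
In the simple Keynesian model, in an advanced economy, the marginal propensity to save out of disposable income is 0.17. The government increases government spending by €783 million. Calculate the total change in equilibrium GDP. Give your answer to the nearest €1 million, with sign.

MPC = 1 − MPS = 1 − 0.17 = 0.83.
Government-spending multiplier = 1/(1 − MPC) = 1/(1 − 0.83) = 1/0.17 ≈ 5.882.
ΔY = k × ΔG = (+€783 million) / 0.17 ≈ +€4,606 million.

+€4,606 million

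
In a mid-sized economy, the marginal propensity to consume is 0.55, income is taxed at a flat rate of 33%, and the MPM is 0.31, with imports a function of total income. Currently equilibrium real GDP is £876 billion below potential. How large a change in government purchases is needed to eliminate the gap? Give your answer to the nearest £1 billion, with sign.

+£825 billion

Spending multiplier = 1/(1 − c(1−t) + m) = 1/(1 − 0.55×0.67 + 0.31) = 1/0.9415 ≈ 1.062.
Need ΔY = +£876 billion, so ΔG = ΔY/k = (+£876 billion) × 0.9415 ≈ +£825 billion.
The government should increase government purchases by £825 billion.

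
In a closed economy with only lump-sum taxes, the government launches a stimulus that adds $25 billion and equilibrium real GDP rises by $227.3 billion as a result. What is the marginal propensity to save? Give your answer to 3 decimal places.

Implied spending multiplier k = ΔY/ΔG = 227.3/25 = 9.092.
Since k = 1/(1 − MPC), MPC = 1 − 1/k = 1 − ΔG/ΔY = 1 − 25/227.3 ≈ 0.890.
MPS = 1 − MPC = 0.110.

0.110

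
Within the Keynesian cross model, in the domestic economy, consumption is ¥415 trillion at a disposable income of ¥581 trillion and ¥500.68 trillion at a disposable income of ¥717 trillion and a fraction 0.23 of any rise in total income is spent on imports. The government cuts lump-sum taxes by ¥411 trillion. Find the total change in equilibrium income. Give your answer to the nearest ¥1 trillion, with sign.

MPC = ΔC/ΔYd = (500.68 − 415)/(717 − 581) = 85.68/136 = 0.63.
A lump-sum tax change of −¥411 trillion shifts disposable income by +¥411 trillion; first-round consumption changes by −c × ΔT = −0.63 × (−¥411 trillion) = +¥258.93 trillion.
Expenditure multiplier = 1/(1 − c + m) = 1/(1 − 0.63 + 0.23) = 1/0.6 ≈ 1.667.
The tax multiplier is −c × k = −1.05, so ΔY = k × (−c·ΔT) = (+¥258.93 trillion) / 0.6 ≈ +¥432 trillion.

+¥432 trillion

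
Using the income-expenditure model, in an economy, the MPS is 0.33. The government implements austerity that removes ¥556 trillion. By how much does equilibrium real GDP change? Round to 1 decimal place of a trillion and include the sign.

−¥1,684.8 trillion

MPC = 1 − MPS = 1 − 0.33 = 0.67.
Expenditure multiplier = 1/(1 − MPC) = 1/(1 − 0.67) = 1/0.33 ≈ 3.03.
ΔY = k × ΔG = (−¥556 trillion) / 0.33 ≈ −¥1,684.8 trillion.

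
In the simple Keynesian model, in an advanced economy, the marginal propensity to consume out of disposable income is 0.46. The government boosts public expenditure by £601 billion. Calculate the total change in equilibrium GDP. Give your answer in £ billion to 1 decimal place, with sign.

+£1,113.0 billion

Government-spending multiplier = 1/(1 − MPC) = 1/(1 − 0.46) = 1/0.54 ≈ 1.852.
ΔY = k × ΔG = (+£601 billion) / 0.54 ≈ +£1,113 billion.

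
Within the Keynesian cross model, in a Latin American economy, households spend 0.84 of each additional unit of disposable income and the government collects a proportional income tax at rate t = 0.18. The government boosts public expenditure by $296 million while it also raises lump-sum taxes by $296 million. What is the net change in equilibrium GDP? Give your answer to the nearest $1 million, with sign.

+$152 million

Expenditure multiplier = 1/(1 − c(1−t)) = 1/(1 − 0.84×0.82) = 1/0.3112 ≈ 3.213.
ΔG contributes k·ΔG = (+$296 million) / 0.3112 ≈ +$951.2 million.
ΔT of +$296 million changes first-round spending by −c·ΔT = −$248.64 million, contributing k·(−c·ΔT) = (−$248.64 million) / 0.3112 ≈ −$799 million.
Net ΔY = k(ΔG − c·ΔT) = (+$47.36 million) / 0.3112 ≈ +$152 million.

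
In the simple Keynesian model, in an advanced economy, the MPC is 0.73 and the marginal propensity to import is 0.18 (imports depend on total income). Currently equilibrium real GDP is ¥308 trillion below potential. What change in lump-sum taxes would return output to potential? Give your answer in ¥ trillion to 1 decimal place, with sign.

−¥189.9 trillion

Spending multiplier = 1/(1 − c + m) = 1/(1 − 0.73 + 0.18) = 1/0.45 ≈ 2.222.
Tax multiplier = −c·k = −0.73/0.45 ≈ −1.622. Need ΔY = +¥308 trillion, so ΔT = ΔY/(−c·k) = −(+¥308 trillion) × 0.45 / 0.73 ≈ −¥189.9 trillion.
The government should cut lump-sum taxes by ¥189.9 trillion.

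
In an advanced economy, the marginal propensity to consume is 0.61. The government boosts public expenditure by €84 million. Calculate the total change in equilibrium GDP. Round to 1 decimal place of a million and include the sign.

Spending multiplier = 1/(1 − MPC) = 1/(1 − 0.61) = 1/0.39 ≈ 2.564.
ΔY = k × ΔG = (+€84 million) / 0.39 ≈ +€215.4 million.

+€215.4 million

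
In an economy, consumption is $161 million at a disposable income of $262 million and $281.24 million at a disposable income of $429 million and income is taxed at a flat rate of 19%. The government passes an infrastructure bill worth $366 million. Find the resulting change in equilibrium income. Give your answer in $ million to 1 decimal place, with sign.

MPC = ΔC/ΔYd = (281.24 − 161)/(429 − 262) = 120.24/167 = 0.72.
Government-spending multiplier = 1/(1 − c(1−t)) = 1/(1 − 0.72×0.81) = 1/0.4168 ≈ 2.399.
ΔY = k × ΔG = (+$366 million) / 0.4168 ≈ +$878.1 million.

+$878.1 million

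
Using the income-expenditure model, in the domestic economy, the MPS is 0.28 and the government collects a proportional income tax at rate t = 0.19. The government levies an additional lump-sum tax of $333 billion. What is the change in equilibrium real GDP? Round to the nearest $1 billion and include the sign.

MPC = 1 − MPS = 1 − 0.28 = 0.72.
A lump-sum tax change of +$333 billion shifts disposable income by −$333 billion; first-round consumption changes by −c × ΔT = −0.72 × (+$333 billion) = −$239.76 billion.
Expenditure multiplier = 1/(1 − c(1−t)) = 1/(1 − 0.72×0.81) = 1/0.4168 ≈ 2.399.
The tax multiplier is −c × k ≈ −1.727, so ΔY = k × (−c·ΔT) = (−$239.76 billion) / 0.4168 ≈ −$575 billion.

−$575 billion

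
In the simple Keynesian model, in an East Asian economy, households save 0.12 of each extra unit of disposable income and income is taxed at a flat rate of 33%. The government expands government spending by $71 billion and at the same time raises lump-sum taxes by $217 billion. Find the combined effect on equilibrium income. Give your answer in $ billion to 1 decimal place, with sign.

MPC = 1 − MPS = 1 − 0.12 = 0.88.
Expenditure multiplier = 1/(1 − c(1−t)) = 1/(1 − 0.88×0.67) = 1/0.4104 ≈ 2.437.
ΔG contributes k·ΔG = (+$71 billion) / 0.4104 ≈ +$173 billion.
ΔT of +$217 billion changes first-round spending by −c·ΔT = −$190.96 billion, contributing k·(−c·ΔT) = (−$190.96 billion) / 0.4104 ≈ −$465.3 billion.
Net ΔY = k(ΔG − c·ΔT) = (−$119.96 billion) / 0.4104 ≈ −$292.3 billion.

−$292.3 billion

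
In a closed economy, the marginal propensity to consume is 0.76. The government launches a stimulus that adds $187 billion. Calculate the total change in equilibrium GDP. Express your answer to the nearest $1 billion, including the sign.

Spending multiplier = 1/(1 − MPC) = 1/(1 − 0.76) = 1/0.24 ≈ 4.167.
ΔY = k × ΔG = (+$187 billion) / 0.24 ≈ +$779 billion.

+$779 billion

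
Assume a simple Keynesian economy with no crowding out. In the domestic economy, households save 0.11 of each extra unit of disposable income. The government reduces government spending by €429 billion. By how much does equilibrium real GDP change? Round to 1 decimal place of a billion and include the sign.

MPC = 1 − MPS = 1 − 0.11 = 0.89.
Expenditure multiplier = 1/(1 − MPC) = 1/(1 − 0.89) = 1/0.11 ≈ 9.091.
ΔY = k × ΔG = (−€429 billion) / 0.11 = −€3,900 billion.

−€3,900.0 billion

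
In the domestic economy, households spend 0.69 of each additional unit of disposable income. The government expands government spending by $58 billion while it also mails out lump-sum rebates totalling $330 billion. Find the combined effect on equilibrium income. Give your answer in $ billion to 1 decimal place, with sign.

Expenditure multiplier = 1/(1 − MPC) = 1/(1 − 0.69) = 1/0.31 ≈ 3.226.
ΔG contributes k·ΔG = (+$58 billion) / 0.31 ≈ +$187.1 billion.
ΔT of −$330 billion changes first-round spending by −c·ΔT = +$227.7 billion, contributing k·(−c·ΔT) = (+$227.7 billion) / 0.31 ≈ +$734.5 billion.
Net ΔY = k(ΔG − c·ΔT) = (+$285.7 billion) / 0.31 ≈ +$921.6 billion.

+$921.6 billion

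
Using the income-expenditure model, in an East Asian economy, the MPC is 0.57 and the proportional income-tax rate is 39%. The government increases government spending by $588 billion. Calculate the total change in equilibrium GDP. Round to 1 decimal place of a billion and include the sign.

+$901.4 billion

Expenditure multiplier = 1/(1 − c(1−t)) = 1/(1 − 0.57×0.61) = 1/0.6523 ≈ 1.533.
ΔY = k × ΔG = (+$588 billion) / 0.6523 ≈ +$901.4 billion.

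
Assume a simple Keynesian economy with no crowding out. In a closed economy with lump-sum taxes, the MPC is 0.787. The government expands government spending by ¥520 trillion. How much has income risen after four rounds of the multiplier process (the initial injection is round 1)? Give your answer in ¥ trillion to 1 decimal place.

Round 1 adds ΔG = ¥520 trillion; each later round is MPC = 0.787 times the previous.
After 4 rounds: 520 + 409.24 + 322.07188 + 253.47056956 = ΔG·(1 − c^4)/(1 − c) = 520 × (1 − 0.383617958161)/0.213 ≈ ¥1,504.8 trillion.

¥1,504.8 trillion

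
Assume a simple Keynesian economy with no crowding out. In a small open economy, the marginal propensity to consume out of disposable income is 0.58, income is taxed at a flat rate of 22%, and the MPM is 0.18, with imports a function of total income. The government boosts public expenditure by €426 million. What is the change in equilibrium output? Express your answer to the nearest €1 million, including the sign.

+€585 million

Expenditure multiplier = 1/(1 − c(1−t) + m) = 1/(1 − 0.58×0.78 + 0.18) = 1/0.7276 ≈ 1.374.
ΔY = k × ΔG = (+€426 million) / 0.7276 ≈ +€585 million.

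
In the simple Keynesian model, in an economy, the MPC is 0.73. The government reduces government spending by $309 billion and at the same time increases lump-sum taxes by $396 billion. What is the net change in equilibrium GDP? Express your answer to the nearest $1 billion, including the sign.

Expenditure multiplier = 1/(1 − MPC) = 1/(1 − 0.73) = 1/0.27 ≈ 3.704.
ΔG contributes k·ΔG = (−$309 billion) / 0.27 ≈ −$1,144.4 billion.
ΔT of +$396 billion changes first-round spending by −c·ΔT = −$289.08 billion, contributing k·(−c·ΔT) = (−$289.08 billion) / 0.27 ≈ −$1,070.7 billion.
Net ΔY = k(ΔG − c·ΔT) = (−$598.08 billion) / 0.27 ≈ −$2,215 billion.

−$2,215 billion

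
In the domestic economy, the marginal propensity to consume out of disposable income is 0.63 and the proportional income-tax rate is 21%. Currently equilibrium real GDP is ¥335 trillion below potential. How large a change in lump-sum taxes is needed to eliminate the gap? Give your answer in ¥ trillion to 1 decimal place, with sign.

Spending multiplier = 1/(1 − c(1−t)) = 1/(1 − 0.63×0.79) = 1/0.5023 ≈ 1.991.
Tax multiplier = −c·k = −0.63/0.5023 ≈ −1.254. Need ΔY = +¥335 trillion, so ΔT = ΔY/(−c·k) = −(+¥335 trillion) × 0.5023 / 0.63 ≈ −¥267.1 trillion.
The government should cut lump-sum taxes by ¥267.1 trillion.

−¥267.1 trillion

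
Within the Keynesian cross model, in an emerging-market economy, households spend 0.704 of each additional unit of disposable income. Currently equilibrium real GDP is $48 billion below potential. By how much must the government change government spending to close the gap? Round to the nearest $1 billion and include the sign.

Spending multiplier = 1/(1 − MPC) = 1/(1 − 0.704) = 1/0.296 ≈ 3.378.
Need ΔY = +$48 billion, so ΔG = ΔY/k = (+$48 billion) × 0.296 ≈ +$14 billion.
The government should increase government spending by $14 billion.

+$14 billion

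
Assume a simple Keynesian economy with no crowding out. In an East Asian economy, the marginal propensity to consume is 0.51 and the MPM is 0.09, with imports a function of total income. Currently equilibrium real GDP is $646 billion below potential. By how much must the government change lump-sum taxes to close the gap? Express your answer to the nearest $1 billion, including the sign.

Spending multiplier = 1/(1 − c + m) = 1/(1 − 0.51 + 0.09) = 1/0.58 ≈ 1.724.
Tax multiplier = −c·k = −0.51/0.58 ≈ −0.879. Need ΔY = +$646 billion, so ΔT = ΔY/(−c·k) = −(+$646 billion) × 0.58 / 0.51 ≈ −$735 billion.
The government should cut lump-sum taxes by $735 billion.

−$735 billion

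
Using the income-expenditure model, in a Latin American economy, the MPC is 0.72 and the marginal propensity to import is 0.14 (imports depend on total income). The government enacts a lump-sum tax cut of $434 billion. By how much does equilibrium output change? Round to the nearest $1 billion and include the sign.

A lump-sum tax change of −$434 billion shifts disposable income by +$434 billion; first-round consumption changes by −c × ΔT = −0.72 × (−$434 billion) = +$312.48 billion.
Expenditure multiplier = 1/(1 − c + m) = 1/(1 − 0.72 + 0.14) = 1/0.42 ≈ 2.381.
The tax multiplier is −c × k ≈ −1.714, so ΔY = k × (−c·ΔT) = (+$312.48 billion) / 0.42 = +$744 billion.

+$744 billion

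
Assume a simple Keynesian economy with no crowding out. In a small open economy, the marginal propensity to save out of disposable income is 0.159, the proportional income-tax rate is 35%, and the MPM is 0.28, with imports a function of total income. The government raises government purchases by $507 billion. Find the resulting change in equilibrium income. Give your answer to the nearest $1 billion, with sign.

+$691 billion

MPC = 1 − MPS = 1 − 0.159 = 0.841.
Government-spending multiplier = 1/(1 − c(1−t) + m) = 1/(1 − 0.841×0.65 + 0.28) = 1/0.73335 ≈ 1.364.
ΔY = k × ΔG = (+$507 billion) / 0.73335 ≈ +$691 billion.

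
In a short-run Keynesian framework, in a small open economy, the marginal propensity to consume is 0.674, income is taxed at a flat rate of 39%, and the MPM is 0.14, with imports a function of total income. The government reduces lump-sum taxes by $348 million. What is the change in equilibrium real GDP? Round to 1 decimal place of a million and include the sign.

A lump-sum tax change of −$348 million shifts disposable income by +$348 million; first-round consumption changes by −c × ΔT = −0.674 × (−$348 million) = +$234.552 million.
Expenditure multiplier = 1/(1 − c(1−t) + m) = 1/(1 − 0.674×0.61 + 0.14) = 1/0.72886 ≈ 1.372.
The tax multiplier is −c × k ≈ −0.925, so ΔY = k × (−c·ΔT) = (+$234.552 million) / 0.72886 ≈ +$321.8 million.

+$321.8 million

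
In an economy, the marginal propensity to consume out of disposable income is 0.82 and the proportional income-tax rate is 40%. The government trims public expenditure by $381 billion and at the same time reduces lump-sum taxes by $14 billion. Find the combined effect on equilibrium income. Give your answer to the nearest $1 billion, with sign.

Expenditure multiplier = 1/(1 − c(1−t)) = 1/(1 − 0.82×0.6) = 1/0.508 ≈ 1.969.
ΔG contributes k·ΔG = (−$381 billion) / 0.508 = −$750 billion.
ΔT of −$14 billion changes first-round spending by −c·ΔT = +$11.48 billion, contributing k·(−c·ΔT) = (+$11.48 billion) / 0.508 ≈ +$22.6 billion.
Net ΔY = k(ΔG − c·ΔT) = (−$369.52 billion) / 0.508 ≈ −$727 billion.

−$727 billion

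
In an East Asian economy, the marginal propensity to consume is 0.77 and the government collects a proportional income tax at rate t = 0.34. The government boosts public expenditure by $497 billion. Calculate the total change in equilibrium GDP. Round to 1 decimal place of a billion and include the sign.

Expenditure multiplier = 1/(1 − c(1−t)) = 1/(1 − 0.77×0.66) = 1/0.4918 ≈ 2.033.
ΔY = k × ΔG = (+$497 billion) / 0.4918 ≈ +$1,010.6 billion.

+$1,010.6 billion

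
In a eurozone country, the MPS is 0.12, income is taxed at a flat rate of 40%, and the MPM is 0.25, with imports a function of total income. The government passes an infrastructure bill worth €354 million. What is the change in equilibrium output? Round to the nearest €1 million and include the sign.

MPC = 1 − MPS = 1 − 0.12 = 0.88.
Government-spending multiplier = 1/(1 − c(1−t) + m) = 1/(1 − 0.88×0.6 + 0.25) = 1/0.722 ≈ 1.385.
ΔY = k × ΔG = (+€354 million) / 0.722 ≈ +€490 million.

+€490 million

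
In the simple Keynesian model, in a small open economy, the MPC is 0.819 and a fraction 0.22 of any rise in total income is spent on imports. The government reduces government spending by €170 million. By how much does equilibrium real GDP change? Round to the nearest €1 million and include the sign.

Expenditure multiplier = 1/(1 − c + m) = 1/(1 − 0.819 + 0.22) = 1/0.401 ≈ 2.494.
ΔY = k × ΔG = (−€170 million) / 0.401 ≈ −€424 million.

−€424 million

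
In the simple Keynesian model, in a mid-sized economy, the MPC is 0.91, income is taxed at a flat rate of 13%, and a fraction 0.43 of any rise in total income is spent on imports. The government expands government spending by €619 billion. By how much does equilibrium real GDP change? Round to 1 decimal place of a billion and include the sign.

+€969.8 billion

Government-spending multiplier = 1/(1 − c(1−t) + m) = 1/(1 − 0.91×0.87 + 0.43) = 1/0.6383 ≈ 1.567.
ΔY = k × ΔG = (+€619 billion) / 0.6383 ≈ +€969.8 billion.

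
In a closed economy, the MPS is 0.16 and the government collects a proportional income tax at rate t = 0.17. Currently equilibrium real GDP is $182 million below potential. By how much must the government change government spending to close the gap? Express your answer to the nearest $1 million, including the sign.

MPC = 1 − MPS = 1 − 0.16 = 0.84.
Spending multiplier = 1/(1 − c(1−t)) = 1/(1 − 0.84×0.83) = 1/0.3028 ≈ 3.303.
Need ΔY = +$182 million, so ΔG = ΔY/k = (+$182 million) × 0.3028 ≈ +$55 million.
The government should increase government spending by $55 million.

+$55 million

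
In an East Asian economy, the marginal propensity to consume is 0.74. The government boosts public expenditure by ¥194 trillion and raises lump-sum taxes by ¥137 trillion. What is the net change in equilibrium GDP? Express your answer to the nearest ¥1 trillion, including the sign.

Expenditure multiplier = 1/(1 − MPC) = 1/(1 − 0.74) = 1/0.26 ≈ 3.846.
ΔG contributes k·ΔG = (+¥194 trillion) / 0.26 ≈ +¥746.2 trillion.
ΔT of +¥137 trillion changes first-round spending by −c·ΔT = −¥101.38 trillion, contributing k·(−c·ΔT) = (−¥101.38 trillion) / 0.26 ≈ −¥389.9 trillion.
Net ΔY = k(ΔG − c·ΔT) = (+¥92.62 trillion) / 0.26 ≈ +¥356 trillion.

+¥356 trillion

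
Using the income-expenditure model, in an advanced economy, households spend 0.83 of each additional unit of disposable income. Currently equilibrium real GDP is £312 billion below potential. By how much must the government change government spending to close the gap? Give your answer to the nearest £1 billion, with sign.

+£53 billion

Spending multiplier = 1/(1 − MPC) = 1/(1 − 0.83) = 1/0.17 ≈ 5.882.
Need ΔY = +£312 billion, so ΔG = ΔY/k = (+£312 billion) × 0.17 ≈ +£53 billion.
The government should increase government spending by £53 billion.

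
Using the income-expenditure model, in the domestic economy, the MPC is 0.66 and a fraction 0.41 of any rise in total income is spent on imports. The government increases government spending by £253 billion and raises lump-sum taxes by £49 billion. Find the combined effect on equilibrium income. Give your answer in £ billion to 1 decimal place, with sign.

Expenditure multiplier = 1/(1 − c + m) = 1/(1 − 0.66 + 0.41) = 1/0.75 ≈ 1.333.
ΔG contributes k·ΔG = (+£253 billion) / 0.75 ≈ +£337.3 billion.
ΔT of +£49 billion changes first-round spending by −c·ΔT = −£32.34 billion, contributing k·(−c·ΔT) = (−£32.34 billion) / 0.75 ≈ −£43.1 billion.
Net ΔY = k(ΔG − c·ΔT) = (+£220.66 billion) / 0.75 ≈ +£294.2 billion.

+£294.2 billion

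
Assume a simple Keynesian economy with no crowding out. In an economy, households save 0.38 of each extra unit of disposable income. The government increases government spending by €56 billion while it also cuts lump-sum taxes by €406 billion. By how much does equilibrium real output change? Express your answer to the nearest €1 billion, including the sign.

MPC = 1 − MPS = 1 − 0.38 = 0.62.
Expenditure multiplier = 1/(1 − MPC) = 1/(1 − 0.62) = 1/0.38 ≈ 2.632.
ΔG contributes k·ΔG = (+€56 billion) / 0.38 ≈ +€147.4 billion.
ΔT of −€406 billion changes first-round spending by −c·ΔT = +€251.72 billion, contributing k·(−c·ΔT) = (+€251.72 billion) / 0.38 ≈ +€662.4 billion.
Net ΔY = k(ΔG − c·ΔT) = (+€307.72 billion) / 0.38 ≈ +€810 billion.

+€810 billion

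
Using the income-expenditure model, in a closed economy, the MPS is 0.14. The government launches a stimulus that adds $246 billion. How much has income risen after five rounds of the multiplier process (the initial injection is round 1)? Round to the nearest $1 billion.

MPC = 1 − MPS = 1 − 0.14 = 0.86.
Round 1 adds ΔG = $246 billion; each later round is MPC = 0.86 times the previous.
After 5 rounds: 246 + 211.56 + 181.9416 + 156.469776 + 134.56400736 = ΔG·(1 − c^5)/(1 − c) = 246 × (1 − 0.4704270176)/0.14 ≈ $931 billion.

$931 billion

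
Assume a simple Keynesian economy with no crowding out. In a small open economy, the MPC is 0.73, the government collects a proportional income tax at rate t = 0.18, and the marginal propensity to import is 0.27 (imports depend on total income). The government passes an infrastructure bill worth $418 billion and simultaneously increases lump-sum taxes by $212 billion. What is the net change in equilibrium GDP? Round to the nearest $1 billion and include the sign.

Expenditure multiplier = 1/(1 − c(1−t) + m) = 1/(1 − 0.73×0.82 + 0.27) = 1/0.6714 ≈ 1.489.
ΔG contributes k·ΔG = (+$418 billion) / 0.6714 ≈ +$622.6 billion.
ΔT of +$212 billion changes first-round spending by −c·ΔT = −$154.76 billion, contributing k·(−c·ΔT) = (−$154.76 billion) / 0.6714 ≈ −$230.5 billion.
Net ΔY = k(ΔG − c·ΔT) = (+$263.24 billion) / 0.6714 ≈ +$392 billion.

+$392 billion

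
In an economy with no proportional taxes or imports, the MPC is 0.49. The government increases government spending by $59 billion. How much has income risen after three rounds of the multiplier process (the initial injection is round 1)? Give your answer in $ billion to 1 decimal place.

Round 1 adds ΔG = $59 billion; each later round is MPC = 0.49 times the previous.
After 3 rounds: 59 + 28.91 + 14.1659 = ΔG·(1 − c^3)/(1 − c) = 59 × (1 − 0.117649)/0.51 ≈ $102.1 billion.

$102.1 billion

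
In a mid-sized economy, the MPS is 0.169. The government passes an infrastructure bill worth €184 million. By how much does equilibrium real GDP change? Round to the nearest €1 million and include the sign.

MPC = 1 − MPS = 1 − 0.169 = 0.831.
Spending multiplier = 1/(1 − MPC) = 1/(1 − 0.831) = 1/0.169 ≈ 5.917.
ΔY = k × ΔG = (+€184 million) / 0.169 ≈ +€1,089 million.

+€1,089 million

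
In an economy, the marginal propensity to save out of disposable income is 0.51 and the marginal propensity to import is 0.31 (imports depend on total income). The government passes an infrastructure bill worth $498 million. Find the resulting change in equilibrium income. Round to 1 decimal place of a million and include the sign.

MPC = 1 − MPS = 1 − 0.51 = 0.49.
Expenditure multiplier = 1/(1 − c + m) = 1/(1 − 0.49 + 0.31) = 1/0.82 ≈ 1.22.
ΔY = k × ΔG = (+$498 million) / 0.82 ≈ +$607.3 million.

+$607.3 million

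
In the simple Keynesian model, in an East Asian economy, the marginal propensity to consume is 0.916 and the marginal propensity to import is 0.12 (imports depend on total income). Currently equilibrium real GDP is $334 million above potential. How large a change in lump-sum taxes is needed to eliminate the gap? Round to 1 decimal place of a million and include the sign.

+$74.4 million

Spending multiplier = 1/(1 − c + m) = 1/(1 − 0.916 + 0.12) = 1/0.204 ≈ 4.902.
Tax multiplier = −c·k = −0.916/0.204 ≈ −4.49. Need ΔY = −$334 million, so ΔT = ΔY/(−c·k) = −(−$334 million) × 0.204 / 0.916 ≈ +$74.4 million.
The government should raise lump-sum taxes by $74.4 million.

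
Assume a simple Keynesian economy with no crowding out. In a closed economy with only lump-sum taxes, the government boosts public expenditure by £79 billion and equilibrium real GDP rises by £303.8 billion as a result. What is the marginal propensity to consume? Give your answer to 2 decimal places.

0.74

Implied spending multiplier k = ΔY/ΔG = 303.8/79 ≈ 3.8456.
Since k = 1/(1 − MPC), MPC = 1 − 1/k = 1 − ΔG/ΔY = 1 − 79/303.8 ≈ 0.74.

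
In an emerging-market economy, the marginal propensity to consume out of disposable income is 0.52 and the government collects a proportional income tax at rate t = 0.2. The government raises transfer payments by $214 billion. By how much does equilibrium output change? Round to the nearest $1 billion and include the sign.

The transfer change shifts disposable income by +$214 billion, so first-round consumption changes by c·ΔTR = 0.52 × (+$214 billion) = +$111.28 billion.
Expenditure multiplier = 1/(1 − c(1−t)) = 1/(1 − 0.52×0.8) = 1/0.584 ≈ 1.712.
The transfer multiplier is c × k ≈ 0.89, so ΔY = k × (c·ΔTR) = (+$111.28 billion) / 0.584 ≈ +$191 billion.

+$191 billion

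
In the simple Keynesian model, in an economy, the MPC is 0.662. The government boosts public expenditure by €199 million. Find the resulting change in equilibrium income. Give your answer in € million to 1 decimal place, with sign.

Expenditure multiplier = 1/(1 − MPC) = 1/(1 − 0.662) = 1/0.338 ≈ 2.959.
ΔY = k × ΔG = (+€199 million) / 0.338 ≈ +€588.8 million.

+€588.8 million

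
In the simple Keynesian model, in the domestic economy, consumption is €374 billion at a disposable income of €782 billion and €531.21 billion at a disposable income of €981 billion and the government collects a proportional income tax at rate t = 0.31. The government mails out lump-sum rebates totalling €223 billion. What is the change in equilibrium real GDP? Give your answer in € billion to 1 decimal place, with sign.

MPC = ΔC/ΔYd = (531.21 − 374)/(981 − 782) = 157.21/199 = 0.79.
A lump-sum tax change of −€223 billion shifts disposable income by +€223 billion; first-round consumption changes by −c × ΔT = −0.79 × (−€223 billion) = +€176.17 billion.
Expenditure multiplier = 1/(1 − c(1−t)) = 1/(1 − 0.79×0.69) = 1/0.4549 ≈ 2.198.
The tax multiplier is −c × k ≈ −1.737, so ΔY = k × (−c·ΔT) = (+€176.17 billion) / 0.4549 ≈ +€387.3 billion.

+€387.3 billion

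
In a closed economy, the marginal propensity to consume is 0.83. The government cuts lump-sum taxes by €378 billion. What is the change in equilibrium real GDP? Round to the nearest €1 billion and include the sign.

A lump-sum tax change of −€378 billion shifts disposable income by +€378 billion; first-round consumption changes by −c × ΔT = −0.83 × (−€378 billion) = +€313.74 billion.
Expenditure multiplier = 1/(1 − MPC) = 1/(1 − 0.83) = 1/0.17 ≈ 5.882.
The tax multiplier is −c × k ≈ −4.882, so ΔY = k × (−c·ΔT) = (+€313.74 billion) / 0.17 ≈ +€1,846 billion.

+€1,846 billion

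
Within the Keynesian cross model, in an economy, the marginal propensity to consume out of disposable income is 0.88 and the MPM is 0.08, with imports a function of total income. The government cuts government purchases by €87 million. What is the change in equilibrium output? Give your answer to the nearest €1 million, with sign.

−€435 million

Expenditure multiplier = 1/(1 − c + m) = 1/(1 − 0.88 + 0.08) = 1/0.2 = 5.
ΔY = k × ΔG = (−€87 million) / 0.2 = −€435 million.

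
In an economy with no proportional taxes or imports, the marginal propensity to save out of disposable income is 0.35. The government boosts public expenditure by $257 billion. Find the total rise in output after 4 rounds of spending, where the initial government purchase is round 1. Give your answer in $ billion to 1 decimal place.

MPC = 1 − MPS = 1 − 0.35 = 0.65.
Round 1 adds ΔG = $257 billion; each later round is MPC = 0.65 times the previous.
After 4 rounds: 257 + 167.05 + 108.5825 + 70.578625 = ΔG·(1 − c^4)/(1 − c) = 257 × (1 − 0.17850625)/0.35 ≈ $603.2 billion.

$603.2 billion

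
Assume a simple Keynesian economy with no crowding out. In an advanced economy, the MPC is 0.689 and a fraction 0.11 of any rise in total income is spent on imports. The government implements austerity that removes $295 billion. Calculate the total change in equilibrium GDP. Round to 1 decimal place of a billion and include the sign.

−$700.7 billion

Expenditure multiplier = 1/(1 − c + m) = 1/(1 − 0.689 + 0.11) = 1/0.421 ≈ 2.375.
ΔY = k × ΔG = (−$295 billion) / 0.421 ≈ −$700.7 billion.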